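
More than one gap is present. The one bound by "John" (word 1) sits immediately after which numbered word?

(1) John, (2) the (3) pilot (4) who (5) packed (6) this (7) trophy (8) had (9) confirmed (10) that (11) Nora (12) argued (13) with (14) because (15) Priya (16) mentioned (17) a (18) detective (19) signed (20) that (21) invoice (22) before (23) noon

13

The displaced element is "John" (word 1).
It is linked across 1 clause boundary (that).
It functions as the object of the preposition "with" of "argued", so the gap sits immediately after word 13 ("with").
Base order: The pilot who packed this trophy had confirmed that Nora argued with John because Priya mentioned a detective signed that invoice before noon.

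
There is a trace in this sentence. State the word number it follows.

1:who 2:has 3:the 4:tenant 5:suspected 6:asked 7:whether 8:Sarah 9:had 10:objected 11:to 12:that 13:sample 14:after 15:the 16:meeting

5

The displaced element is "who" (word 1).
It is linked across 1 clause boundary (Ø).
It functions as the subject of "asked", so the gap sits immediately after word 5 ("suspected").
Base order: The tenant has suspected who asked whether Sarah had objected to that sample after the meeting.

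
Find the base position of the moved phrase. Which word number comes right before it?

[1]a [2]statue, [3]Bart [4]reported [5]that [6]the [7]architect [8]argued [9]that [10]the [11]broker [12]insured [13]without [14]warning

The displaced element is "a statue" (word 2).
It is linked across 2 clause boundaries (that → that).
It functions as the direct object of "insured", so the gap sits immediately after word 12 ("insured").
Base order: Bart reported that the architect argued that the broker insured a statue without warning.

12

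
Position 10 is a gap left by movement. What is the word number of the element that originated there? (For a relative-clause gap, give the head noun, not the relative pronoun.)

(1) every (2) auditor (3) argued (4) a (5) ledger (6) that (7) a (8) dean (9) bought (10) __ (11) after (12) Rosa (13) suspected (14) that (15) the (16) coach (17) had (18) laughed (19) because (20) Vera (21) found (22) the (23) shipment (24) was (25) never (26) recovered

The gap at 10 is the object of "bought", inside a relative clause.
The relative pronoun is "that" (word 6); it is bound by the head noun immediately before it.
Its filler is the head noun "ledger", at word 5.

5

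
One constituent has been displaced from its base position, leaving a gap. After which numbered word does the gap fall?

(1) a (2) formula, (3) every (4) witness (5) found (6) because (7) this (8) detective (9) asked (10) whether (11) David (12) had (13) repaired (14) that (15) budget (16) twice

The displaced element is "a formula" (word 2).
It functions as the direct object of "found", so the gap sits immediately after word 5 ("found").
Base order: Every witness found a formula because this detective asked whether David had repaired that budget twice.

5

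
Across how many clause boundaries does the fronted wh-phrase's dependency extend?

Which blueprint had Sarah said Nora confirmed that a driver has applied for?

"which blueprint" is extracted from the PP object of "applied".
Boundaries crossed, outermost first: [Ø], [that] — 2 in total.

2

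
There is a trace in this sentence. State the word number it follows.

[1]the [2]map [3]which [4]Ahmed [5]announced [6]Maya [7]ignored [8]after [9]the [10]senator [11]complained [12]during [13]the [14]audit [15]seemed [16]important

The displaced element is "the map" (word 2).
It is linked across 1 clause boundary (Ø).
It functions as the direct object of "ignored", so the gap sits immediately after word 7 ("ignored").
Base order: Ahmed announced Maya ignored the map after the senator complained during the audit.

7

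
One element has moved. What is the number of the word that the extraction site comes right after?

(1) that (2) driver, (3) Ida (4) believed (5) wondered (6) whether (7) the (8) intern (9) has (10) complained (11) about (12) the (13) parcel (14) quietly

4

The displaced element is "that driver" (word 2).
It is linked across 1 clause boundary (Ø).
It functions as the subject of "wondered", so the gap sits immediately after word 4 ("believed").
Base order: Ida believed that that driver wondered whether the intern has complained about the parcel quietly.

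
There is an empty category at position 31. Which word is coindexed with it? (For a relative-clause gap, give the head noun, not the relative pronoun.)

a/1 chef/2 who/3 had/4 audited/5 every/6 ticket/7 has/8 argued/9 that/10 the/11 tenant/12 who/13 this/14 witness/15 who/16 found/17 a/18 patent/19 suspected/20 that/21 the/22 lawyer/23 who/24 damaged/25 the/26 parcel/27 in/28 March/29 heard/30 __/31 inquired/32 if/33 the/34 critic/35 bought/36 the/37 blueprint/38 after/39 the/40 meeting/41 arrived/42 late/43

12

The gap at 31 is the subject of "inquired", inside a relative clause.
The relative pronoun is "who" (word 13); it is bound by the head noun immediately before it.
Its filler is the head noun "tenant", at word 12.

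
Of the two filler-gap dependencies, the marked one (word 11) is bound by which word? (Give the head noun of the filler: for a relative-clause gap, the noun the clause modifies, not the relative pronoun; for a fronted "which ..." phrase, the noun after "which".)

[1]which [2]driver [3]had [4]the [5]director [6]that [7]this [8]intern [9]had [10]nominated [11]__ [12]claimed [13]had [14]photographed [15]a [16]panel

5

The marked gap is inside the relative clause, the direct object of "nominated".
Its filler is the head noun "director" (via "that"), at word 5.
(The other dependency links word 2 to a gap after word 12.)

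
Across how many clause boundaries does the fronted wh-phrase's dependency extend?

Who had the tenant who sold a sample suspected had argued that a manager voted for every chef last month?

"who" is extracted from the subject of "argued".
Boundaries crossed, outermost first: [Ø] — 1 in total.

1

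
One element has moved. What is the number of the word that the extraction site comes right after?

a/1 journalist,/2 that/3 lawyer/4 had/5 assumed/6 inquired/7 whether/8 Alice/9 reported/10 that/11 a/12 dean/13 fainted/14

The displaced element is "a journalist" (word 2).
It is linked across 1 clause boundary (Ø).
It functions as the subject of "inquired", so the gap sits immediately after word 6 ("assumed").
Base order: That lawyer had assumed that a journalist inquired whether Alice reported that a dean fainted.

6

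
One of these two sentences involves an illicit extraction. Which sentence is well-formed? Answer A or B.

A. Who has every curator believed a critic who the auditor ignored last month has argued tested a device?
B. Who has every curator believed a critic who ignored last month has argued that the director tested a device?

A

In B, the wh-phrase is extracted from inside a complex-NP island (relative clause) (introduced by "who"), which blocks movement.
In A, the extraction path crosses only that-complement boundaries, which are transparent.
So A is grammatical.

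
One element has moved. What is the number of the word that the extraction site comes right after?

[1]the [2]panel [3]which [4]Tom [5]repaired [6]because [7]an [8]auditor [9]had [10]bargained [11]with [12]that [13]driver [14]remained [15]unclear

The displaced element is "the panel" (word 2).
It functions as the direct object of "repaired", so the gap sits immediately after word 5 ("repaired").
Base order: Tom repaired the panel because an auditor had bargained with that driver.

5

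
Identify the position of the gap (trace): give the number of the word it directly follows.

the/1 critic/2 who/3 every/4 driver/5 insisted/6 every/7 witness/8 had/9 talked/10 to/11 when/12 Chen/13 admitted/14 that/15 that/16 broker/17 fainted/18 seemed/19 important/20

11

The displaced element is "the critic" (word 2).
It is linked across 1 clause boundary (Ø).
It functions as the object of the preposition "to" of "talked", so the gap sits immediately after word 11 ("to").
Base order: Every driver insisted every witness had talked to the critic when Chen admitted that that broker fainted.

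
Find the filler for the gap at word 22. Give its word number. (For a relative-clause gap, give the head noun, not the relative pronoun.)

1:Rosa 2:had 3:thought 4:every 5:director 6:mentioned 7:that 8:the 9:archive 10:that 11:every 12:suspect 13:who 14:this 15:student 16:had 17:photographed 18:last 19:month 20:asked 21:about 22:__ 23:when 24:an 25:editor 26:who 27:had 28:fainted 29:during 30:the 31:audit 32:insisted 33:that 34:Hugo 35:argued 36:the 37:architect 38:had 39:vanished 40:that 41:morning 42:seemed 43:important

The gap at 22 is the prepositional object of "asked", inside a relative clause.
The relative pronoun is "that" (word 10); it is bound by the head noun immediately before it.
Its filler is the head noun "archive", at word 9.

9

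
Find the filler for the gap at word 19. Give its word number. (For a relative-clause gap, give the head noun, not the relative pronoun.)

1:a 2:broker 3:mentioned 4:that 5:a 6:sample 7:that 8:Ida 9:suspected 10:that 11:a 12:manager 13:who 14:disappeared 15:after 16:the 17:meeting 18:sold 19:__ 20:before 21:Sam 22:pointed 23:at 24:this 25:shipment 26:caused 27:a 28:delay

The gap at 19 is the object of "sold", inside a relative clause.
The relative pronoun is "that" (word 7); it is bound by the head noun immediately before it.
Its filler is the head noun "sample", at word 6.

6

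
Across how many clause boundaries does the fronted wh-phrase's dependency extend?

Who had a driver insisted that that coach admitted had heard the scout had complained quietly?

"who" is extracted from the subject of "heard".
Boundaries crossed, outermost first: [that], [Ø] — 2 in total.

2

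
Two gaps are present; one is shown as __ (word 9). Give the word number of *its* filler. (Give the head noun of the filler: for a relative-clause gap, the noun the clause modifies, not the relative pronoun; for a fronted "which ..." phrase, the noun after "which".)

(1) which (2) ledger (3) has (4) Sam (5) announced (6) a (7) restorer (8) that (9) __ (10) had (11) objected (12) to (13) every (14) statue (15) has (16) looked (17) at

7

The marked gap is inside the relative clause, the subject of "objected".
Its filler is the head noun "restorer" (via "that"), at word 7.
(The other dependency links word 2 to a gap after word 17.)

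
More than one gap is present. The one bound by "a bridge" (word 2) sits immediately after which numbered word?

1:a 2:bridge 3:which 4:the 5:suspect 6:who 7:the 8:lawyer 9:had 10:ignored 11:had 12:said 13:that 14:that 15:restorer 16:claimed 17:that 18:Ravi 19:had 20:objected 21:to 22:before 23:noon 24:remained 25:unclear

The displaced element is "a bridge" (word 2).
It is linked across 2 clause boundaries (that → that).
It functions as the object of the preposition "to" of "objected", so the gap sits immediately after word 21 ("to").
Base order: The suspect who the lawyer had ignored had said that that restorer claimed that Ravi had objected to a bridge before noon.

21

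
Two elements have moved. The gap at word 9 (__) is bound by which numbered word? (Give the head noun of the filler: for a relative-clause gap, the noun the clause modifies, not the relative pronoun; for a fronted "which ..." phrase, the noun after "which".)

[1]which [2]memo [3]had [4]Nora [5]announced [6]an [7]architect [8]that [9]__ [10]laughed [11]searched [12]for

The marked gap is inside the relative clause, the subject of "laughed".
Its filler is the head noun "architect" (via "that"), at word 7.
(The other dependency links word 2 to a gap after word 12.)

7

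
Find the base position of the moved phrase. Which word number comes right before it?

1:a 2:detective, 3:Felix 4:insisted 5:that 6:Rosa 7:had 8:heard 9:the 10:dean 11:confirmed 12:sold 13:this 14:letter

The displaced element is "a detective" (word 2).
It is linked across 3 clause boundaries (that → Ø → Ø).
It functions as the subject of "sold", so the gap sits immediately after word 11 ("confirmed").
Base order: Felix insisted that Rosa had heard the dean confirmed that a detective sold this letter.

11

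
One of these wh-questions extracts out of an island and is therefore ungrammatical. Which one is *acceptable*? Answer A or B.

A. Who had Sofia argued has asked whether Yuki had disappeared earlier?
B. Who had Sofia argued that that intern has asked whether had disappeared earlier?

In B, the wh-phrase is extracted from inside a wh-island (introduced by "whether"), which blocks movement.
In A, the extraction path crosses only that-complement boundaries, which are transparent.
So A is grammatical.

A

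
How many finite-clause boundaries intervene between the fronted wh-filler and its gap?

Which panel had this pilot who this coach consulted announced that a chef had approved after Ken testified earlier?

1

"which panel" is extracted from the object of "approved".
Boundaries crossed, outermost first: [that] — 1 in total.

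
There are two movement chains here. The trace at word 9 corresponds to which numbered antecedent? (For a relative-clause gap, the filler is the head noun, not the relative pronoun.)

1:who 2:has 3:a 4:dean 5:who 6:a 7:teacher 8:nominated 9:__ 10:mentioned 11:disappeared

The marked gap is inside the relative clause, the direct object of "nominated".
Its filler is the head noun "dean" (via "who"), at word 4.
(The other dependency links word 1 to a gap after word 10.)

4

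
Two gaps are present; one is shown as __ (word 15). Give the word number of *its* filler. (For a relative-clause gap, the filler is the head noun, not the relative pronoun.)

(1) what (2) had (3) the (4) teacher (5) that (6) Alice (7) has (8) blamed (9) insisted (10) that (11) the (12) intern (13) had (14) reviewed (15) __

The marked gap is the direct object of "reviewed".
Its filler is the fronted wh-phrase "what", at word 1.
(The other dependency links word 4 to a gap after word 8.)

1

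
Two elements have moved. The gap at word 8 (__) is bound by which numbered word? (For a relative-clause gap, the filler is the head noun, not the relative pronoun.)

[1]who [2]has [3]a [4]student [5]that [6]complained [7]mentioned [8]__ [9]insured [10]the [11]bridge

1

The marked gap is the subject of "insured".
Its filler is the fronted wh-phrase "who", at word 1.
(The other dependency links word 4 to a gap after word 5.)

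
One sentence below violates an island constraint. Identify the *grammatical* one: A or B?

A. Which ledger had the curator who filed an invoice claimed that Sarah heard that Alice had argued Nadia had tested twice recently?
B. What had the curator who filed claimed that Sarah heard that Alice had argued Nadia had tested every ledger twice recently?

In B, the wh-phrase is extracted from inside a complex-NP island (relative clause) (introduced by "who"), which blocks movement.
In A, the extraction path crosses only that-complement boundaries, which are transparent.
So A is grammatical.

A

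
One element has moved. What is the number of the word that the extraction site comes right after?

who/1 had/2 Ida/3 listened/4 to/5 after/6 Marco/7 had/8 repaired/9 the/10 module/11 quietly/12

5

The displaced element is "who" (word 1).
It functions as the object of the preposition "to" of "listened", so the gap sits immediately after word 5 ("to").
Base order: Ida had listened to who after Marco had repaired the module quietly.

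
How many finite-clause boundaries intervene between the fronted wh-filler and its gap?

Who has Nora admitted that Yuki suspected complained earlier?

2

"who" is extracted from the subject of "complained".
Boundaries crossed, outermost first: [that], [Ø] — 2 in total.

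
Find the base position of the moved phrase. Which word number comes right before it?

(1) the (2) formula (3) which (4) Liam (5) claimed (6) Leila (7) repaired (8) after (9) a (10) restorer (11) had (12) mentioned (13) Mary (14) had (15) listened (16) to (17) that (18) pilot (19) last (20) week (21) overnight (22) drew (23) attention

7

The displaced element is "the formula" (word 2).
It is linked across 1 clause boundary (Ø).
It functions as the direct object of "repaired", so the gap sits immediately after word 7 ("repaired").
Base order: Liam claimed Leila repaired the formula after a restorer had mentioned Mary had listened to that pilot last week overnight.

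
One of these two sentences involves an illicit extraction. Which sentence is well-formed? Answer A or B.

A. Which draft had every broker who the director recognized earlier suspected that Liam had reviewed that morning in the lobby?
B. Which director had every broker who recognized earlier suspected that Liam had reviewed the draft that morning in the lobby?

A

In B, the wh-phrase is extracted from inside a complex-NP island (relative clause) (introduced by "who"), which blocks movement.
In A, the extraction path crosses only that-complement boundaries, which are transparent.
So A is grammatical.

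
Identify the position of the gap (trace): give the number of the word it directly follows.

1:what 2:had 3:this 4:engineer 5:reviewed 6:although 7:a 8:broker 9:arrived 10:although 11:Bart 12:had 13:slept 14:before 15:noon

5

The displaced element is "what" (word 1).
It functions as the direct object of "reviewed", so the gap sits immediately after word 5 ("reviewed").
Base order: This engineer had reviewed what although a broker arrived although Bart had slept before noon.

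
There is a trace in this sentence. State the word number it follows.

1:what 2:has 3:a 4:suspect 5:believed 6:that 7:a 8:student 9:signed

9

The displaced element is "what" (word 1).
It is linked across 1 clause boundary (that).
It functions as the direct object of "signed", so the gap sits immediately after word 9 ("signed").
Base order: A suspect has believed that a student signed what.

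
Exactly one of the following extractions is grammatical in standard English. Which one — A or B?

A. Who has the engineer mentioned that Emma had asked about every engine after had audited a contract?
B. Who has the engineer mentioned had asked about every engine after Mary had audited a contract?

B

In A, the wh-phrase is extracted from inside an adjunct island (introduced by "after"), which blocks movement.
In B, the extraction path crosses only that-complement boundaries, which are transparent.
So B is grammatical.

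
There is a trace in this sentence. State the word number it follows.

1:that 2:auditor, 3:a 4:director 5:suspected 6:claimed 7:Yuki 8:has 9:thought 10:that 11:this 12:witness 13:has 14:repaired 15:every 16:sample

5

The displaced element is "that auditor" (word 2).
It is linked across 1 clause boundary (Ø).
It functions as the subject of "claimed", so the gap sits immediately after word 5 ("suspected").
Base order: A director suspected that auditor claimed Yuki has thought that this witness has repaired every sample.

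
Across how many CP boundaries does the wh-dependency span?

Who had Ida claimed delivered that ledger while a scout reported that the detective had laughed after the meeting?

1

"who" is extracted from the subject of "delivered".
Boundaries crossed, outermost first: [Ø] — 1 in total.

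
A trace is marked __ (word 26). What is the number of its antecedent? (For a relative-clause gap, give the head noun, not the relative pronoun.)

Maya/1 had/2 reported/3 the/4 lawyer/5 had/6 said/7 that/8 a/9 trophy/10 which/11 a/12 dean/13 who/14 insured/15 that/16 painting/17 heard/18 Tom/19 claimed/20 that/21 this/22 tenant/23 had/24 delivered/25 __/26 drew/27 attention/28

The gap at 26 is the object of "delivered", inside a relative clause.
The relative pronoun is "which" (word 11); it is bound by the head noun immediately before it.
Its filler is the head noun "trophy", at word 10.

10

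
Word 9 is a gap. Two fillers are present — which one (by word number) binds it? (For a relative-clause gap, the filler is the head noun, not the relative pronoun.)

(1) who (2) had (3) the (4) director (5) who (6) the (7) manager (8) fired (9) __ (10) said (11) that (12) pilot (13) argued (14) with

The marked gap is inside the relative clause, the direct object of "fired".
Its filler is the head noun "director" (via "who"), at word 4.
(The other dependency links word 1 to a gap after word 14.)

4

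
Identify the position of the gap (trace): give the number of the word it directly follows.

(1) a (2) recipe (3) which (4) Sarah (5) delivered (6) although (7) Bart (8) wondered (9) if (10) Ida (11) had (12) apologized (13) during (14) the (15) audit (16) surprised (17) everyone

5

The displaced element is "a recipe" (word 2).
It functions as the direct object of "delivered", so the gap sits immediately after word 5 ("delivered").
Base order: Sarah delivered a recipe although Bart wondered if Ida had apologized during the audit.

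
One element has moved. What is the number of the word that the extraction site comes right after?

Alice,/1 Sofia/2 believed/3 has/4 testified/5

3

The displaced element is "Alice" (word 1).
It is linked across 1 clause boundary (Ø).
It functions as the subject of "testified", so the gap sits immediately after word 3 ("believed").
Base order: Sofia believed Alice has testified.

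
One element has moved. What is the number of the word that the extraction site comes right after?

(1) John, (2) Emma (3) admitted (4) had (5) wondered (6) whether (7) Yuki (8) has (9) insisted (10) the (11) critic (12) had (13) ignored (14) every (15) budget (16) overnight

The displaced element is "John" (word 1).
It is linked across 1 clause boundary (Ø).
It functions as the subject of "wondered", so the gap sits immediately after word 3 ("admitted").
Base order: Emma admitted John had wondered whether Yuki has insisted the critic had ignored every budget overnight.

3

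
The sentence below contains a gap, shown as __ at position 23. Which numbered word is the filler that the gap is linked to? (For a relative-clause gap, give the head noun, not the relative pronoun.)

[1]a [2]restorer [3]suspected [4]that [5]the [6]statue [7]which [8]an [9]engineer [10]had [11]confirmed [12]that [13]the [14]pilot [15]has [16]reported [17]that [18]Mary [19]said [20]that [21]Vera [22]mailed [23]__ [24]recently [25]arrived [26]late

6

The gap at 23 is the object of "mailed", inside a relative clause.
The relative pronoun is "which" (word 7); it is bound by the head noun immediately before it.
Its filler is the head noun "statue", at word 6.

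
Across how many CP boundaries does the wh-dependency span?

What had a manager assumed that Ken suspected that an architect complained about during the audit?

"what" is extracted from the PP object of "complained".
Boundaries crossed, outermost first: [that], [that] — 2 in total.

2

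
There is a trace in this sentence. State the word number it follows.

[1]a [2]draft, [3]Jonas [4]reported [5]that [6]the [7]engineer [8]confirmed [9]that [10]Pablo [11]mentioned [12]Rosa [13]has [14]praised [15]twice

14

The displaced element is "a draft" (word 2).
It is linked across 3 clause boundaries (that → that → Ø).
It functions as the direct object of "praised", so the gap sits immediately after word 14 ("praised").
Base order: Jonas reported that the engineer confirmed that Pablo mentioned Rosa has praised a draft twice.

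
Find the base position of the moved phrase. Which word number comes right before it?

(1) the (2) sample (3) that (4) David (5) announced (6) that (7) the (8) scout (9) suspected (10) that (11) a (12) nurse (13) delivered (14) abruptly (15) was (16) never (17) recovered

13

The displaced element is "the sample" (word 2).
It is linked across 2 clause boundaries (that → that).
It functions as the direct object of "delivered", so the gap sits immediately after word 13 ("delivered").
Base order: David announced that the scout suspected that a nurse delivered the sample abruptly.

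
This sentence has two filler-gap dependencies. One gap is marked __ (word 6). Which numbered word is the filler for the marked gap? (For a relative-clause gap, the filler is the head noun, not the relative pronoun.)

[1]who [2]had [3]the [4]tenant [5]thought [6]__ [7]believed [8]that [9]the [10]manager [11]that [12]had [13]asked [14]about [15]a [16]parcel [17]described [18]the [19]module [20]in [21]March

The marked gap is the subject of "believed".
Its filler is the fronted wh-phrase "who", at word 1.
(The other dependency links word 10 to a gap after word 11.)

1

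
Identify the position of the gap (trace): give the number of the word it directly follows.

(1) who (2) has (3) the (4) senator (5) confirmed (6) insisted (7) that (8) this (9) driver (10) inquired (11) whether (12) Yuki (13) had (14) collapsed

The displaced element is "who" (word 1).
It is linked across 1 clause boundary (Ø).
It functions as the subject of "insisted", so the gap sits immediately after word 5 ("confirmed").
Base order: The senator has confirmed that who insisted that this driver inquired whether Yuki had collapsed.

5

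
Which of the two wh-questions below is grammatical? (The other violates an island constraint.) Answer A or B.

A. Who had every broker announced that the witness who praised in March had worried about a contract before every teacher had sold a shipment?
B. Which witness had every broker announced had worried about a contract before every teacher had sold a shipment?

B

In A, the wh-phrase is extracted from inside a complex-NP island (relative clause) (introduced by "who"), which blocks movement.
In B, the extraction path crosses only that-complement boundaries, which are transparent.
So B is grammatical.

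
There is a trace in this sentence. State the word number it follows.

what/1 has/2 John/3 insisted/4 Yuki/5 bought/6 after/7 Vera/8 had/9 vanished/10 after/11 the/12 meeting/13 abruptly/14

The displaced element is "what" (word 1).
It is linked across 1 clause boundary (Ø).
It functions as the direct object of "bought", so the gap sits immediately after word 6 ("bought").
Base order: John has insisted Yuki bought what after Vera had vanished after the meeting abruptly.

6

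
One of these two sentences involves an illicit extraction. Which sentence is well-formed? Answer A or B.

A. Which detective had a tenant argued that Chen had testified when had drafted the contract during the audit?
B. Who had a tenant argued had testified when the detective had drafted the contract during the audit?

In A, the wh-phrase is extracted from inside an adjunct island (introduced by "when"), which blocks movement.
In B, the extraction path crosses only that-complement boundaries, which are transparent.
So B is grammatical.

B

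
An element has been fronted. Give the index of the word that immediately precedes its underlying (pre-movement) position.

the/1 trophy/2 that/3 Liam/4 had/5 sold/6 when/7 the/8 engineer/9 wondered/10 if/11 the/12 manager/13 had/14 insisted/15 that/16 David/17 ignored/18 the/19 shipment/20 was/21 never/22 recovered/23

The displaced element is "the trophy" (word 2).
It functions as the direct object of "sold", so the gap sits immediately after word 6 ("sold").
Base order: Liam had sold the trophy when the engineer wondered if the manager had insisted that David ignored the shipment.

6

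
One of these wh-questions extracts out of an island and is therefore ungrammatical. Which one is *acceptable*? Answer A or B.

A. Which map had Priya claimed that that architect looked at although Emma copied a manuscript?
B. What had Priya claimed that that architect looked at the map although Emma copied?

In B, the wh-phrase is extracted from inside an adjunct island (introduced by "although"), which blocks movement.
In A, the extraction path crosses only that-complement boundaries, which are transparent.
So A is grammatical.

A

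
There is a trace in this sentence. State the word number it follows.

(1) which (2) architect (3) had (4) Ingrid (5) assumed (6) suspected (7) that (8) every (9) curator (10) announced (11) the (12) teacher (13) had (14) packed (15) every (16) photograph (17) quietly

5

The displaced element is "which architect" (word 2).
It is linked across 1 clause boundary (Ø).
It functions as the subject of "suspected", so the gap sits immediately after word 5 ("assumed").
Base order: Ingrid had assumed which architect suspected that every curator announced the teacher had packed every photograph quietly.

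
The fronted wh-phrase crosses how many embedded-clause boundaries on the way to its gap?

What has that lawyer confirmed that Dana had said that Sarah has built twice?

2

"what" is extracted from the object of "built".
Boundaries crossed, outermost first: [that], [that] — 2 in total.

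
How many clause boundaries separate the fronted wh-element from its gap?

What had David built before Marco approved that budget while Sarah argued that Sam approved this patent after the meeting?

"what" originates inside the matrix clause — no clause boundary is crossed.

0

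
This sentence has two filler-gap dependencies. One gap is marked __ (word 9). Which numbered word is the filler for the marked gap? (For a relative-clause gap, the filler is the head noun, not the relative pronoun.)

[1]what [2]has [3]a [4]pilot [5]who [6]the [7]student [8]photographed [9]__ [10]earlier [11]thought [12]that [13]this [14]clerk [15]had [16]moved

The marked gap is inside the relative clause, the direct object of "photographed".
Its filler is the head noun "pilot" (via "who"), at word 4.
(The other dependency links word 1 to a gap after word 16.)

4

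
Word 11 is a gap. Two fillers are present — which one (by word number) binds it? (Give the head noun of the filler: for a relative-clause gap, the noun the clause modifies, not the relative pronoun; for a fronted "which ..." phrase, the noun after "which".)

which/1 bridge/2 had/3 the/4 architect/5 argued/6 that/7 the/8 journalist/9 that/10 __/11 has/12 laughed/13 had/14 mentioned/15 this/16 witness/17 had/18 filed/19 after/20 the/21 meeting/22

The marked gap is inside the relative clause, the subject of "laughed".
Its filler is the head noun "journalist" (via "that"), at word 9.
(The other dependency links word 2 to a gap after word 19.)

9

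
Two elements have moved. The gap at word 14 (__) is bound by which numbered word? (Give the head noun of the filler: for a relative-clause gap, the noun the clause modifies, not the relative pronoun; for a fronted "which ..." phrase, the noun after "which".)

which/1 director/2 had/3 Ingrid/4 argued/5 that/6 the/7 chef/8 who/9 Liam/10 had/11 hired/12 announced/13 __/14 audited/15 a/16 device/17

2

The marked gap is the subject of "audited".
Its filler is the fronted wh-phrase "which director", at word 2.
(The other dependency links word 8 to a gap after word 12.)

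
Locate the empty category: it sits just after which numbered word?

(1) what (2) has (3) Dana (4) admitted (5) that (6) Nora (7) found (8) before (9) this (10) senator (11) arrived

7

The displaced element is "what" (word 1).
It is linked across 1 clause boundary (that).
It functions as the direct object of "found", so the gap sits immediately after word 7 ("found").
Base order: Dana has admitted that Nora found what before this senator arrived.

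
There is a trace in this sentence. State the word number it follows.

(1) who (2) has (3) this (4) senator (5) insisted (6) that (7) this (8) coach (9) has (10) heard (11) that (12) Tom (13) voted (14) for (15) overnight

The displaced element is "who" (word 1).
It is linked across 2 clause boundaries (that → that).
It functions as the object of the preposition "for" of "voted", so the gap sits immediately after word 14 ("for").
Base order: This senator has insisted that this coach has heard that Tom voted for who overnight.

14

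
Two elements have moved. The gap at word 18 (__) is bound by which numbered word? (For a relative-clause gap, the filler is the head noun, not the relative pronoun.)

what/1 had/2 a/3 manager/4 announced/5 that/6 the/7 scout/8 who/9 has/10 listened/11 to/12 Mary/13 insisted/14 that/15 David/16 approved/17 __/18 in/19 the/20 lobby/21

The marked gap is the direct object of "approved".
Its filler is the fronted wh-phrase "what", at word 1.
(The other dependency links word 8 to a gap after word 9.)

1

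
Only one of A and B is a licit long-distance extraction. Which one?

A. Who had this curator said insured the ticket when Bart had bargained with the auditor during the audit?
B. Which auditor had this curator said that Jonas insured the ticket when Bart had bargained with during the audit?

A

In B, the wh-phrase is extracted from inside an adjunct island (introduced by "when"), which blocks movement.
In A, the extraction path crosses only that-complement boundaries, which are transparent.
So A is grammatical.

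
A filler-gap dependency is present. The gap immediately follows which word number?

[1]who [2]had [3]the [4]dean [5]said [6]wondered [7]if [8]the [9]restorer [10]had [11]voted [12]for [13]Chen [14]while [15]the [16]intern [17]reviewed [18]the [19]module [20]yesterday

The displaced element is "who" (word 1).
It is linked across 1 clause boundary (Ø).
It functions as the subject of "wondered", so the gap sits immediately after word 5 ("said").
Base order: The dean had said that who wondered if the restorer had voted for Chen while the intern reviewed the module yesterday.

5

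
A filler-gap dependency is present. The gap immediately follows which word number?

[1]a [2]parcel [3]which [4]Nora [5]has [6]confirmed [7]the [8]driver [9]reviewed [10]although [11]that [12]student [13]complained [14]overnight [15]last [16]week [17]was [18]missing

9

The displaced element is "a parcel" (word 2).
It is linked across 1 clause boundary (Ø).
It functions as the direct object of "reviewed", so the gap sits immediately after word 9 ("reviewed").
Base order: Nora has confirmed the driver reviewed a parcel although that student complained overnight last week.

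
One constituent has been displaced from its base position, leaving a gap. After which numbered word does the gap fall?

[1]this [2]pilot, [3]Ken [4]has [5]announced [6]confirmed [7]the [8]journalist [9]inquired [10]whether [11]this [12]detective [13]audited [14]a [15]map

The displaced element is "this pilot" (word 2).
It is linked across 1 clause boundary (Ø).
It functions as the subject of "confirmed", so the gap sits immediately after word 5 ("announced").
Base order: Ken has announced that this pilot confirmed the journalist inquired whether this detective audited a map.

5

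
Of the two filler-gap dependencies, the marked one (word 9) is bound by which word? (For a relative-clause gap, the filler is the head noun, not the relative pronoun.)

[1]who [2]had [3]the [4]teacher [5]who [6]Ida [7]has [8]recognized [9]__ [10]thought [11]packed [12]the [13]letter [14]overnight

4

The marked gap is inside the relative clause, the direct object of "recognized".
Its filler is the head noun "teacher" (via "who"), at word 4.
(The other dependency links word 1 to a gap after word 10.)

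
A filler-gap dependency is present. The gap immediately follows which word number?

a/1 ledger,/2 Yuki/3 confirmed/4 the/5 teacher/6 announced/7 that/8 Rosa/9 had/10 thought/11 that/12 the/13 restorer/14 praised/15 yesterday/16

The displaced element is "a ledger" (word 2).
It is linked across 3 clause boundaries (Ø → that → that).
It functions as the direct object of "praised", so the gap sits immediately after word 15 ("praised").
Base order: Yuki confirmed the teacher announced that Rosa had thought that the restorer praised a ledger yesterday.

15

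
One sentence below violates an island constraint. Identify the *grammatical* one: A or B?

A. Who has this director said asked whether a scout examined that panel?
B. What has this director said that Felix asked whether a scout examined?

In B, the wh-phrase is extracted from inside a wh-island (introduced by "whether"), which blocks movement.
In A, the extraction path crosses only that-complement boundaries, which are transparent.
So A is grammatical.

A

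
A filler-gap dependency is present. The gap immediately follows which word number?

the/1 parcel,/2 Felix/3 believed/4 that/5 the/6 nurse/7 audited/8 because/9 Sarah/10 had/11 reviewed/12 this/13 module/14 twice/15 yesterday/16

The displaced element is "the parcel" (word 2).
It is linked across 1 clause boundary (that).
It functions as the direct object of "audited", so the gap sits immediately after word 8 ("audited").
Base order: Felix believed that the nurse audited the parcel because Sarah had reviewed this module twice yesterday.

8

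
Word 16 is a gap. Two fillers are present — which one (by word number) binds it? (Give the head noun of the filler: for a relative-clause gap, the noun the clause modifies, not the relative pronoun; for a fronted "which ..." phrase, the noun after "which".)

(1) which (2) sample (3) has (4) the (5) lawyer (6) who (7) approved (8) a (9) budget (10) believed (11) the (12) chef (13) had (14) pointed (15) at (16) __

The marked gap is the object of the preposition "at" of "pointed".
Its filler is the fronted wh-phrase "which sample", at word 2.
(The other dependency links word 5 to a gap after word 6.)

2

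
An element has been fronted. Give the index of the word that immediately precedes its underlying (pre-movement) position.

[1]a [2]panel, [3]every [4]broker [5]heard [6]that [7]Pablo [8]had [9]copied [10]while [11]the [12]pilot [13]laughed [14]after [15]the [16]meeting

9

The displaced element is "a panel" (word 2).
It is linked across 1 clause boundary (that).
It functions as the direct object of "copied", so the gap sits immediately after word 9 ("copied").
Base order: Every broker heard that Pablo had copied a panel while the pilot laughed after the meeting.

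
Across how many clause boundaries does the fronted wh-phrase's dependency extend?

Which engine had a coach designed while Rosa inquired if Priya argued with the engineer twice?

"which engine" originates inside the matrix clause — no clause boundary is crossed.

0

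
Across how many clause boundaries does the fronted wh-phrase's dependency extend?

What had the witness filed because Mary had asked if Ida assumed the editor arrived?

0

"what" originates inside the matrix clause — no clause boundary is crossed.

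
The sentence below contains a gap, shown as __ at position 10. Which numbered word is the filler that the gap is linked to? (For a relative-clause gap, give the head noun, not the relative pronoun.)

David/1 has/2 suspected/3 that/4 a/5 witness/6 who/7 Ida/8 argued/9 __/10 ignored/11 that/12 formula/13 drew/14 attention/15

6

The gap at 10 is the subject of "ignored", inside a relative clause.
The relative pronoun is "who" (word 7); it is bound by the head noun immediately before it.
Its filler is the head noun "witness", at word 6.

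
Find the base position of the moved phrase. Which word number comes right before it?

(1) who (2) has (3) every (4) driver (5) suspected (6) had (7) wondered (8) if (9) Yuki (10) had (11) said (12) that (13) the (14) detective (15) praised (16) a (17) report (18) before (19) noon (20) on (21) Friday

The displaced element is "who" (word 1).
It is linked across 1 clause boundary (Ø).
It functions as the subject of "wondered", so the gap sits immediately after word 5 ("suspected").
Base order: Every driver has suspected that who had wondered if Yuki had said that the detective praised a report before noon on Friday.

5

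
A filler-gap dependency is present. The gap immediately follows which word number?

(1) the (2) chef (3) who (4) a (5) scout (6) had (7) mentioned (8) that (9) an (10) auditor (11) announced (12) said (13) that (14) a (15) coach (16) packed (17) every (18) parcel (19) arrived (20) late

The displaced element is "the chef" (word 2).
It is linked across 2 clause boundaries (that → Ø).
It functions as the subject of "said", so the gap sits immediately after word 11 ("announced").
Base order: A scout had mentioned that an auditor announced the chef said that a coach packed every parcel.

11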